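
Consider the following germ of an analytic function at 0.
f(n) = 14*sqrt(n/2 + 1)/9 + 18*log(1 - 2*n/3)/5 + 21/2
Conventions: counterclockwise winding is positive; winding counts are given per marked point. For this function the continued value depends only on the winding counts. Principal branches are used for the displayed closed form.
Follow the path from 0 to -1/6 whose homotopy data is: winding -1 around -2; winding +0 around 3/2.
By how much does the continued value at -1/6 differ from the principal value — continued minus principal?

Continued minus principal equals -(14/27)*sqrt(33).

The rational part is single-valued and drops out of the difference; each branch term changes only by its own monodromy.
(14/9)*sqrt(1 - n/(-2)): winding -1 is odd, the square root flips sign, contributing -2*(14/9)*sqrt(1 - (-1/6)/(-2)) = -2*(14/9)*sqrt(11/12) = -(14/27)*sqrt(33).
(18/5)*log(1 - n/(3/2)): winding 0 around 3/2, so this term returns to its principal value, contribution 0.
Summing the contributions at n = -1/6 gives -(14/27)*sqrt(33).


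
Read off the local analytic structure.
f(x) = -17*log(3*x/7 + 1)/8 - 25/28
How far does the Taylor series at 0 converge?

The radius of convergence is 7/3.

Branch term (-17/8)*log(1 - x/(-7/3)): its argument vanishes at x = -7/3, a logarithmic branch point, modulus 7/3.
The radius of convergence is the smallest modulus among the singular points: 7/3.


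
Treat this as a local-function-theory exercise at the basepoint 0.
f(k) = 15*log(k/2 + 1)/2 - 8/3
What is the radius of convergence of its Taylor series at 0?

Branch term (15/2)*log(1 - k/(-2)): its argument vanishes at k = -2, a logarithmic branch point, modulus 2.
The radius of convergence is the smallest modulus among the singular points: 2.

The radius of convergence is 2.


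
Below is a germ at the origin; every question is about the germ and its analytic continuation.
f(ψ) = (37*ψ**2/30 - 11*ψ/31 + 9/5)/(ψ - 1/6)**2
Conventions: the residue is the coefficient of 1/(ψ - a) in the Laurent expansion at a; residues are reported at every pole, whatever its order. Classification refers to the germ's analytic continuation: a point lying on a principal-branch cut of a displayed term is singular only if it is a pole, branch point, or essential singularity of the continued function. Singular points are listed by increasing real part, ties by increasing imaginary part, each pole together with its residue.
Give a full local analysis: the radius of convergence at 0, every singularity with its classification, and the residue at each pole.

Radius of convergence at 0: 1/6.
At 1/6: a pole of order 2; residue 157/2790.

Denominator factor (ψ - 1/6)^2: pole of order 2 at 1/6, modulus 1/6.
The radius of convergence is the smallest modulus among the singular points: 1/6.
At the order-2 pole 1/6 set g(ψ) = (ψ - (1/6))^2*f(ψ) = 37*ψ**2/30 - 11*ψ/31 + 9/5.
Order-2 pole: residue = g'(a); g'(1/6) = 157/2790, so the residue is 157/2790.


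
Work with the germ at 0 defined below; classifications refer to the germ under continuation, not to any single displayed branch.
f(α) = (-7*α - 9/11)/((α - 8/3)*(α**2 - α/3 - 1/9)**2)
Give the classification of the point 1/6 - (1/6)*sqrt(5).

The denominator factor α**2 - α/3 - 1/9 vanishes at 1/6 - (1/6)*sqrt(5) and appears to the power 2; the numerator there equals -131/66 + (7/6)*sqrt(5), nonzero, and no other factor vanishes.
Hence a pole whose order is the multiplicity, 2.

The point is a pole of order 2.


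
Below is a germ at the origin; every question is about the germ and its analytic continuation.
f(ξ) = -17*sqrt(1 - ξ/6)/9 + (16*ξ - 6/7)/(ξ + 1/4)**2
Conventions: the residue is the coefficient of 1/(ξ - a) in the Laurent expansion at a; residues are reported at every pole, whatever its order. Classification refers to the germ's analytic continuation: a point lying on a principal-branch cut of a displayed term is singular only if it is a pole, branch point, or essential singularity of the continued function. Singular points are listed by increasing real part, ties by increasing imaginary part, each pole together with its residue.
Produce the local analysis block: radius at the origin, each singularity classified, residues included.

Radius of convergence at 0: 1/4.
At -1/4: a pole of order 2; residue 16.
At 6: an algebraic (square-root) branch point.

Denominator factor (ξ + 1/4)^2: pole of order 2 at -1/4, modulus 1/4.
Branch term (-17/9)*sqrt(1 - ξ/(6)): its argument vanishes at ξ = 6, a square-root branch point, modulus 6.
The radius of convergence is the smallest modulus among the singular points: 1/4.
The branch term is analytic at -1/4 and contributes nothing to the residue; only the rational part matters.
At the order-2 pole -1/4 set g(ξ) = (ξ - (-1/4))^2*(rational part) = 16*ξ - 6/7.
Order-2 pole: residue = g'(a); g'(-1/4) = 16, so the residue is 16.
List the singular points by increasing real part (a conjugate pair: the negative imaginary part first).


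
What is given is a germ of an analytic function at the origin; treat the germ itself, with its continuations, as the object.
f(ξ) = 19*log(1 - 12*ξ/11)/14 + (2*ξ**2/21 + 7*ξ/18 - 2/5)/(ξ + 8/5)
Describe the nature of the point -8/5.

The denominator factor ξ + 8/5 vanishes at -8/5 and appears to the power 1; the numerator there equals -1226/1575, nonzero, and no other factor vanishes.
The branch terms are analytic at this point.
Hence a pole whose order is the multiplicity, 1.

The point is a pole of order 1.


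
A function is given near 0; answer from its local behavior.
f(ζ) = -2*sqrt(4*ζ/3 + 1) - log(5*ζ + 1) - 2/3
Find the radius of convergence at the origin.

The radius of convergence is 1/5.

Branch term (-2)*sqrt(1 - ζ/(-3/4)): its argument vanishes at ζ = -3/4, a square-root branch point, modulus 3/4.
Branch term (-1)*log(1 - ζ/(-1/5)): its argument vanishes at ζ = -1/5, a logarithmic branch point, modulus 1/5.
The radius of convergence is the smallest modulus among the singular points: 1/5.


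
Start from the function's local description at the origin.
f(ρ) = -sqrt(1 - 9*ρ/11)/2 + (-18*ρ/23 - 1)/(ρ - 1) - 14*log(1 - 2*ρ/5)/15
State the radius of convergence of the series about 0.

The radius of convergence is 1.

Denominator factor (ρ - 1): pole of order 1 at 1, modulus 1.
Branch term (-1/2)*sqrt(1 - ρ/(11/9)): its argument vanishes at ρ = 11/9, a square-root branch point, modulus 11/9.
Branch term (-14/15)*log(1 - ρ/(5/2)): its argument vanishes at ρ = 5/2, a logarithmic branch point, modulus 5/2.
The radius of convergence is the smallest modulus among the singular points: 1.


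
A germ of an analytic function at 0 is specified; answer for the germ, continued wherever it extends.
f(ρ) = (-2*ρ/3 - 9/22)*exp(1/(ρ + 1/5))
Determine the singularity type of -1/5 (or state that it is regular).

The point is an essential singularity.

The exponent 1/(ρ - (-1/5)) has a pole at -1/5, so exp(1/(ρ - (-1/5))) takes every nonzero value near it: an essential singularity (not a pole of any order).


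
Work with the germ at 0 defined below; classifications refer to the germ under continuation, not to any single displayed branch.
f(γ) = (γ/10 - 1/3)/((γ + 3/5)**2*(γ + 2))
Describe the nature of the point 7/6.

The point is a regular point.

Denominator factors: γ + 3/5 = 53/30 at γ = 7/6; γ + 2 = 19/6 at γ = 7/6 — none vanishes.
So the germ continues analytically to 7/6.


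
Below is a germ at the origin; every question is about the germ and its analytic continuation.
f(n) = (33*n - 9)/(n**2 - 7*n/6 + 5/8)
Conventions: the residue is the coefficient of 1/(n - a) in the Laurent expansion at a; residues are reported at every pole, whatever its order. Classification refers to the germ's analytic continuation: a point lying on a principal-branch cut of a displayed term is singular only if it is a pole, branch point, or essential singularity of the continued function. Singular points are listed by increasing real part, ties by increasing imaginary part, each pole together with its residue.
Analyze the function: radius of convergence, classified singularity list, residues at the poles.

Denominator factor (n**2 - 7*n/6 + 5/8): discriminant -41/36, complex-conjugate roots (7/12) + ((1/12)*sqrt(41))*i and (7/12) - ((1/12)*sqrt(41))*i; poles of order 1, moduli (1/4)*sqrt(10) and (1/4)*sqrt(10).
The radius of convergence is the smallest modulus among the singular points: (1/4)*sqrt(10).
The factor n**2 - 7*n/6 + 5/8 splits as (n - a)(n - a') with a = (7/12) - ((1/12)*sqrt(41))*i, a' = (7/12) + ((1/12)*sqrt(41))*i. At the order-1 pole a set g(n) = (n - a)*f(n) = [33*n - 9] / (n - a').
Simple pole: residue = g(a) at a = (7/12) - ((1/12)*sqrt(41))*i, which is (33/2) + ((3/2)*sqrt(41))*i.
The factor n**2 - 7*n/6 + 5/8 splits as (n - a)(n - a') with a = (7/12) + ((1/12)*sqrt(41))*i, a' = (7/12) - ((1/12)*sqrt(41))*i. At the order-1 pole a set g(n) = (n - a)*f(n) = [33*n - 9] / (n - a').
Simple pole: residue = g(a) at a = (7/12) + ((1/12)*sqrt(41))*i, which is (33/2) - ((3/2)*sqrt(41))*i.
List the singular points by increasing real part (a conjugate pair: the negative imaginary part first).

Radius of convergence at 0: (1/4)*sqrt(10).
At (7/12) - ((1/12)*sqrt(41))*i: a pole of order 1; residue (33/2) + ((3/2)*sqrt(41))*i.
At (7/12) + ((1/12)*sqrt(41))*i: a pole of order 1; residue (33/2) - ((3/2)*sqrt(41))*i.


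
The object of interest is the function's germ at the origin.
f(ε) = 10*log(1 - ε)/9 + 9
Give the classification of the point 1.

The term (10/9)*log(1 - ε/(1)) has argument 1 - 1/(1) = 0 at 1: a logarithmic (infinitely-sheeted) branch point; the remaining terms are analytic or single-valued there.

The point is a logarithmic branch point.


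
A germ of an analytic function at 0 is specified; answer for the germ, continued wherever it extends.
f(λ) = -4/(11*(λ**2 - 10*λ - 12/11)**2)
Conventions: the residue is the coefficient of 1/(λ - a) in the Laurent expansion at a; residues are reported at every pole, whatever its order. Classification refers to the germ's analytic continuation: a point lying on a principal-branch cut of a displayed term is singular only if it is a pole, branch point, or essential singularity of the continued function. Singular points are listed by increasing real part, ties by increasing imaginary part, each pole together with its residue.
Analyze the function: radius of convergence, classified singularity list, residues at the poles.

Radius of convergence at 0: -5 + (1/11)*sqrt(3157).
At 5 - (1/11)*sqrt(3157): a pole of order 2; residue -(1/82369)*sqrt(3157).
At 5 + (1/11)*sqrt(3157): a pole of order 2; residue (1/82369)*sqrt(3157).

Denominator factor (λ**2 - 10*λ - 12/11)^2: discriminant 1148/11, real irrational roots 5 + (1/11)*sqrt(3157) and 5 - (1/11)*sqrt(3157); poles of order 2, moduli 5 + (1/11)*sqrt(3157) and -5 + (1/11)*sqrt(3157).
The radius of convergence is the smallest modulus among the singular points: -5 + (1/11)*sqrt(3157).
The factor λ**2 - 10*λ - 12/11 splits as (λ - a)(λ - a') with a = 5 - (1/11)*sqrt(3157), a' = 5 + (1/11)*sqrt(3157). At the order-2 pole a set g(λ) = (λ - a)^2*f(λ) = [-4/11] / (λ - a')^2.
Order-2 pole: residue = g'(a); g'(5 - (1/11)*sqrt(3157)) = -(1/82369)*sqrt(3157), so the residue is -(1/82369)*sqrt(3157).
The factor λ**2 - 10*λ - 12/11 splits as (λ - a)(λ - a') with a = 5 + (1/11)*sqrt(3157), a' = 5 - (1/11)*sqrt(3157). At the order-2 pole a set g(λ) = (λ - a)^2*f(λ) = [-4/11] / (λ - a')^2.
Order-2 pole: residue = g'(a); g'(5 + (1/11)*sqrt(3157)) = (1/82369)*sqrt(3157), so the residue is (1/82369)*sqrt(3157).
List the singular points by increasing real part (a conjugate pair: the negative imaginary part first).


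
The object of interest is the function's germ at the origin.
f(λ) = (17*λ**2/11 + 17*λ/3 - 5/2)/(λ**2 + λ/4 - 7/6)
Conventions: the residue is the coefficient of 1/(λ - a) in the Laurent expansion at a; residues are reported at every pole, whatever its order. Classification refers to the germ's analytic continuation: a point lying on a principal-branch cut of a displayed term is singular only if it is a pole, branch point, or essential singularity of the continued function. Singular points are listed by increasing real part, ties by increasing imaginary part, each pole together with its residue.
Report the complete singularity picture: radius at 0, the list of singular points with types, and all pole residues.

Denominator factor (λ**2 + λ/4 - 7/6): discriminant 227/48, real irrational roots -1/8 + (1/24)*sqrt(681) and -1/8 - (1/24)*sqrt(681); poles of order 1, moduli -1/8 + (1/24)*sqrt(681) and 1/8 + (1/24)*sqrt(681).
The radius of convergence is the smallest modulus among the singular points: -1/8 + (1/24)*sqrt(681).
The factor λ**2 + λ/4 - 7/6 splits as (λ - a)(λ - a') with a = -1/8 - (1/24)*sqrt(681), a' = -1/8 + (1/24)*sqrt(681). At the order-1 pole a set g(λ) = (λ - a)*f(λ) = [17*λ**2/11 + 17*λ/3 - 5/2] / (λ - a').
Simple pole: residue = g(a) at a = -1/8 - (1/24)*sqrt(681), which is 697/264 + (1433/59928)*sqrt(681).
The factor λ**2 + λ/4 - 7/6 splits as (λ - a)(λ - a') with a = -1/8 + (1/24)*sqrt(681), a' = -1/8 - (1/24)*sqrt(681). At the order-1 pole a set g(λ) = (λ - a)*f(λ) = [17*λ**2/11 + 17*λ/3 - 5/2] / (λ - a').
Simple pole: residue = g(a) at a = -1/8 + (1/24)*sqrt(681), which is 697/264 - (1433/59928)*sqrt(681).
List the singular points by increasing real part (a conjugate pair: the negative imaginary part first).

Radius of convergence at 0: -1/8 + (1/24)*sqrt(681).
At -1/8 - (1/24)*sqrt(681): a pole of order 1; residue 697/264 + (1433/59928)*sqrt(681).
At -1/8 + (1/24)*sqrt(681): a pole of order 1; residue 697/264 - (1433/59928)*sqrt(681).


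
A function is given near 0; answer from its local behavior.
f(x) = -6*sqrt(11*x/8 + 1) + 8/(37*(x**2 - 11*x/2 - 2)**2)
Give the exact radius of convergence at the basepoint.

The radius of convergence is -11/4 + (3/4)*sqrt(17).

Denominator factor (x**2 - 11*x/2 - 2)^2: discriminant 153/4, real irrational roots 11/4 + (3/4)*sqrt(17) and 11/4 - (3/4)*sqrt(17); poles of order 2, moduli 11/4 + (3/4)*sqrt(17) and -11/4 + (3/4)*sqrt(17).
Branch term (-6)*sqrt(1 - x/(-8/11)): its argument vanishes at x = -8/11, a square-root branch point, modulus 8/11.
The radius of convergence is the smallest modulus among the singular points: -11/4 + (3/4)*sqrt(17).


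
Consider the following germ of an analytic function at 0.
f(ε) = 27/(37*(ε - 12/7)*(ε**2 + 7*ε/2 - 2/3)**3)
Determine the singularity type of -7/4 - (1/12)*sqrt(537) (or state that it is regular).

The point is a pole of order 3.

The denominator factor ε**2 + 7*ε/2 - 2/3 vanishes at -7/4 - (1/12)*sqrt(537) and appears to the power 3; the numerator there equals 27/37, nonzero, and no other factor vanishes.
Hence a pole whose order is the multiplicity, 3.


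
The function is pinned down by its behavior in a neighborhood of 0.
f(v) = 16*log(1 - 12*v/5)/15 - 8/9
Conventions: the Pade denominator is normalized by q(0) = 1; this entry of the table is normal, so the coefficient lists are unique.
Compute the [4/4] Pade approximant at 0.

Taylor coefficients needed (expand at 0): a_0 = -8/9, a_1 = -64/25, a_2 = -384/125, a_3 = -3072/625, a_4 = -27648/3125, a_5 = -1327104/78125, a_6 = -2654208/78125, a_7 = -191102976/2734375, a_8 = -286654464/1953125.
Write the denominator as Q(v) = 1 + q1*v + q2*v^2 + q3*v^3 + q4*v^4. Requiring Q*f - P = O(v^9) with deg P <= 4 kills the coefficients of v^5..v^8 in Q*f:
  v^5: a_5 + q1*a_4 + q2*a_3 + q3*a_2 + q4*a_1 = 0, i.e. -1327104/78125 + (-27648/3125)*q1 + (-3072/625)*q2 + (-384/125)*q3 + (-64/25)*q4 = 0.
  v^6: a_6 + q1*a_5 + q2*a_4 + q3*a_3 + q4*a_2 = 0, i.e. -2654208/78125 + (-1327104/78125)*q1 + (-27648/3125)*q2 + (-3072/625)*q3 + (-384/125)*q4 = 0.
  v^7: a_7 + q1*a_6 + q2*a_5 + q3*a_4 + q4*a_3 = 0, i.e. -191102976/2734375 + (-2654208/78125)*q1 + (-1327104/78125)*q2 + (-27648/3125)*q3 + (-3072/625)*q4 = 0.
  v^8: a_8 + q1*a_7 + q2*a_6 + q3*a_5 + q4*a_4 = 0, i.e. -286654464/1953125 + (-191102976/2734375)*q1 + (-2654208/78125)*q2 + (-1327104/78125)*q3 + (-27648/3125)*q4 = 0.
Solving this linear system: q1 = -24/5, q2 = 1296/175, q3 = -3456/875, q4 = 10368/21875.
The numerator is Q*f truncated at degree 4: P0 = a_0 = -8/9; P1 = a_1 + q1*a_0 = 128/75; P2 = a_2 + q1*a_1 + q2*a_0 = 2304/875; P3 = a_3 + q1*a_2 + q2*a_1 + q3*a_0 = -24576/4375; P4 = a_4 + q1*a_3 + q2*a_2 + q3*a_1 + q4*a_0 = 36864/21875.

The Pade approximant has numerator coefficients [-8/9, 128/75, 2304/875, -24576/4375, 36864/21875]; denominator coefficients [1, -24/5, 1296/175, -3456/875, 10368/21875].


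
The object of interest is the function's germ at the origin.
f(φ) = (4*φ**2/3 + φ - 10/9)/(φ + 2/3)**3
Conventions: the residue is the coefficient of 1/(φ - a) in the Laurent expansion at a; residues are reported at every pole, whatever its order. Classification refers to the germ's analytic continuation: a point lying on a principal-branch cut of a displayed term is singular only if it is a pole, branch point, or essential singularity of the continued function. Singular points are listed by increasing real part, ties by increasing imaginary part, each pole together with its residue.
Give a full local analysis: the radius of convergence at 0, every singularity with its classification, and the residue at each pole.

Radius of convergence at 0: 2/3.
At -2/3: a pole of order 3; residue 4/3.

Denominator factor (φ + 2/3)^3: pole of order 3 at -2/3, modulus 2/3.
The radius of convergence is the smallest modulus among the singular points: 2/3.
At the order-3 pole -2/3 set g(φ) = (φ - (-2/3))^3*f(φ) = 4*φ**2/3 + φ - 10/9.
Order-3 pole: residue = g''(a)/2; g''(-2/3) = 8/3, so the residue is 4/3.


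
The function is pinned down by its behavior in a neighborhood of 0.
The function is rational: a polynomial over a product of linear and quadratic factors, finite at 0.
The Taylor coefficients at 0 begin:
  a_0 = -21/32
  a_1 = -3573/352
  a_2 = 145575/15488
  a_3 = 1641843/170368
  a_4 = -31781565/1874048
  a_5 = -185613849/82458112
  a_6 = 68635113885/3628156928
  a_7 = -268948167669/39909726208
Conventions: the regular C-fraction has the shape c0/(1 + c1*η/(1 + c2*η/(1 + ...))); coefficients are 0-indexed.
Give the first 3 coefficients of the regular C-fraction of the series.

The regular C-fraction coefficients are [-21/32, -1191/77, 2004533/122276].

Taylor coefficients (read off): a_0 = -21/32, a_1 = -3573/352, a_2 = 145575/15488.
c0 = a_0 = -21/32. Peel one level at a time: if S = 1 + c*η/S' with S'(0) = 1, then c is the η-coefficient of S and S' = c*η/(S - 1).
S_1 = c0/f = 1 + (-1191/77)*η + (6013599/23716)*η^2 + ...; c1 = -1191/77.
S_2 = c1*η/(S_1 - 1) = 1 + (2004533/122276)*η + ...; c2 = 2004533/122276.


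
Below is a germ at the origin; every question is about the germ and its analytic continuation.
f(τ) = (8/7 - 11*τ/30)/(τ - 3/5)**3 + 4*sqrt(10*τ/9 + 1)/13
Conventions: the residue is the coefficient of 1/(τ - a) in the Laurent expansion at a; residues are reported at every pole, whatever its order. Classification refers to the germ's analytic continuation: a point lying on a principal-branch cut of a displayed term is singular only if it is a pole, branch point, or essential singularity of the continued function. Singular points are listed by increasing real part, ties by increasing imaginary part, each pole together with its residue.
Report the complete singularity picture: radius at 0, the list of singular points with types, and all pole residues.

Denominator factor (τ - 3/5)^3: pole of order 3 at 3/5, modulus 3/5.
Branch term (4/13)*sqrt(1 - τ/(-9/10)): its argument vanishes at τ = -9/10, a square-root branch point, modulus 9/10.
The radius of convergence is the smallest modulus among the singular points: 3/5.
The branch term is analytic at 3/5 and contributes nothing to the residue; only the rational part matters.
At the order-3 pole 3/5 set g(τ) = (τ - (3/5))^3*(rational part) = 8/7 - 11*τ/30.
Order-3 pole: residue = g''(a)/2; g''(3/5) = 0, so the residue is 0.
List the singular points by increasing real part (a conjugate pair: the negative imaginary part first).

Radius of convergence at 0: 3/5.
At -9/10: an algebraic (square-root) branch point.
At 3/5: a pole of order 3; residue 0.


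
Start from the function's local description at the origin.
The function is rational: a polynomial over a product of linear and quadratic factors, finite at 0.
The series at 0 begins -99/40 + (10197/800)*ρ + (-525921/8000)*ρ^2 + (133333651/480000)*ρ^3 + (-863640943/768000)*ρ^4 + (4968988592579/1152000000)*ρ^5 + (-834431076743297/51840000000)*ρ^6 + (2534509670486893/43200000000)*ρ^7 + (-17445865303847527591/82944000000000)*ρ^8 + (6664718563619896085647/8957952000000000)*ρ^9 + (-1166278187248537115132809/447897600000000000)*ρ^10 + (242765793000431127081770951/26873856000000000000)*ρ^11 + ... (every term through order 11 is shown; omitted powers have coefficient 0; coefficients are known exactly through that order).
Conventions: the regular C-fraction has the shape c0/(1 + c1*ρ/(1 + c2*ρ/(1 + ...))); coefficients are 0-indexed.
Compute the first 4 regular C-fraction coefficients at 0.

Taylor coefficients (read off): a_0 = -99/40, a_1 = 10197/800, a_2 = -525921/8000, a_3 = 133333651/480000.
c0 = a_0 = -99/40. Peel one level at a time: if S = 1 + c*ρ/S' with S'(0) = 1, then c is the ρ-coefficient of S and S' = c*ρ/(S - 1).
S_1 = c0/f = 1 + (103/20)*ρ + (-47/1200)*ρ^2 + ...; c1 = 103/20.
S_2 = c1*ρ/(S_1 - 1) = 1 + (47/6180)*ρ + (275439991/57288600)*ρ^2 + ...; c2 = 47/6180.
S_3 = c2*ρ/(S_2 - 1) = 1 + (-275439991/435690)*ρ + ...; c3 = -275439991/435690.

The regular C-fraction coefficients are [-99/40, 103/20, 47/6180, -275439991/435690].


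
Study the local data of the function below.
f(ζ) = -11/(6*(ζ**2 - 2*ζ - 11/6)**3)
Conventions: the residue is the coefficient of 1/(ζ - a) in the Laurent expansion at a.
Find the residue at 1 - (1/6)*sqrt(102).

The factor ζ**2 - 2*ζ - 11/6 splits as (ζ - a)(ζ - a') with a = 1 - (1/6)*sqrt(102), a' = 1 + (1/6)*sqrt(102). At the order-3 pole a set g(ζ) = (ζ - a)^3*f(ζ) = [-11/6] / (ζ - a')^3.
Order-3 pole: residue = g''(a)/2; g''(1 - (1/6)*sqrt(102)) = (99/19652)*sqrt(102), so the residue is (99/39304)*sqrt(102).

The residue is (99/39304)*sqrt(102).


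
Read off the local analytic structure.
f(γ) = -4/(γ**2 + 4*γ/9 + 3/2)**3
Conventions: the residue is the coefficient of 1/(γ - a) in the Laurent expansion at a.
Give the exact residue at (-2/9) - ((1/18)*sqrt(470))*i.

The factor γ**2 + 4*γ/9 + 3/2 splits as (γ - a)(γ - a') with a = (-2/9) - ((1/18)*sqrt(470))*i, a' = (-2/9) + ((1/18)*sqrt(470))*i. At the order-3 pole a set g(γ) = (γ - a)^3*f(γ) = [-4] / (γ - a')^3.
Order-3 pole: residue = g''(a)/2; g''((-2/9) - ((1/18)*sqrt(470))*i) = -((354294/12977875)*sqrt(470))*i, so the residue is -((177147/12977875)*sqrt(470))*i.

The residue is -((177147/12977875)*sqrt(470))*i.


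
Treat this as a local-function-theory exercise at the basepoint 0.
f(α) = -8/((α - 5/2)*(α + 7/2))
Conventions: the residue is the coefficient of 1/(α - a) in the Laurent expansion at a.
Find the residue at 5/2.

The residue is -4/3.

At the order-1 pole 5/2 set g(α) = (α - (5/2))*f(α) = -8/(α + 7/2).
Simple pole: residue = g(a) at a = 5/2, which is -4/3.


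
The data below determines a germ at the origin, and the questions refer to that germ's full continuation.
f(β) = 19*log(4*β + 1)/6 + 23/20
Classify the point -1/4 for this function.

The point is a logarithmic branch point.

The term (19/6)*log(1 - β/(-1/4)) has argument 1 - -1/4/(-1/4) = 0 at -1/4: a logarithmic (infinitely-sheeted) branch point; the remaining terms are analytic or single-valued there.


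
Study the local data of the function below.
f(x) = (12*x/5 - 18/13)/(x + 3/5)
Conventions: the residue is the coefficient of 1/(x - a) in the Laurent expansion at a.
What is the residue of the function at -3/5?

At the order-1 pole -3/5 set g(x) = (x - (-3/5))*f(x) = 12*x/5 - 18/13.
Simple pole: residue = g(a) at a = -3/5, which is -918/325.

The residue is -918/325.


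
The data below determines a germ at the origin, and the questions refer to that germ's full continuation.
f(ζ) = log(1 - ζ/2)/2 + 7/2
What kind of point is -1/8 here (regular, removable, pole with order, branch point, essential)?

The point is a regular point.

There is no denominator, hence no pole anywhere.
Branch term log(1 - ζ/(2)): argument at -1/8 is 17/16, nonzero, so -1/8 is not its branch point (a point on a principal cut is still regular for the continued germ).
So the germ continues analytically to -1/8.


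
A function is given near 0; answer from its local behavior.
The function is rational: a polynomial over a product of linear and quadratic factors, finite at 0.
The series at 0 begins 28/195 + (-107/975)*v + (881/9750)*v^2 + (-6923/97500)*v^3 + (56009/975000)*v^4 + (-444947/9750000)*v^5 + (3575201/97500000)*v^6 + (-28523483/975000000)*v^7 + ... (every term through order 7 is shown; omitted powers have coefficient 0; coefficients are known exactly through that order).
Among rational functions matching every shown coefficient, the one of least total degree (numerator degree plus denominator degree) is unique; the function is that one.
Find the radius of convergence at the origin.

The radius of convergence is 5/4.

No rational of total degree below 3 reproduces all 8 coefficients; solving the [1/2] Pade equations on them gives f(v) = (v/6 - 14/39)/((v - 2)*(v + 5/4)), whose expansion matches every shown term.
Denominator factor (v - 2): pole of order 1 at 2, modulus 2.
Denominator factor (v + 5/4): pole of order 1 at -5/4, modulus 5/4.
The radius of convergence is the smallest modulus among the singular points: 5/4.


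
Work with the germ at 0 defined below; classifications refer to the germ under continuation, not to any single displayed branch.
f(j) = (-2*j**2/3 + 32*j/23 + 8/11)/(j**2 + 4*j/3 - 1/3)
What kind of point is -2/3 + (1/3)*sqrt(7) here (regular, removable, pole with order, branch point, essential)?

The point is a pole of order 1.

The denominator factor j**2 + 4*j/3 - 1/3 vanishes at -2/3 + (1/3)*sqrt(7) and appears to the power 1; the numerator there equals -6934/6831 + (472/621)*sqrt(7), nonzero, and no other factor vanishes.
Hence a pole whose order is the multiplicity, 1.


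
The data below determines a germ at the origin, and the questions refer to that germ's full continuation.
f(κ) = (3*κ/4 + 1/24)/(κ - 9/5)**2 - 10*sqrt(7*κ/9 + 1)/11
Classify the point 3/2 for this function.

The point is a regular point.

Denominator factors: κ - 9/5 = -3/10 at κ = 3/2 — none vanishes.
Branch term sqrt(1 - κ/(-9/7)): argument at 3/2 is 13/6, nonzero, so 3/2 is not its branch point (a point on a principal cut is still regular for the continued germ).
So the germ continues analytically to 3/2.


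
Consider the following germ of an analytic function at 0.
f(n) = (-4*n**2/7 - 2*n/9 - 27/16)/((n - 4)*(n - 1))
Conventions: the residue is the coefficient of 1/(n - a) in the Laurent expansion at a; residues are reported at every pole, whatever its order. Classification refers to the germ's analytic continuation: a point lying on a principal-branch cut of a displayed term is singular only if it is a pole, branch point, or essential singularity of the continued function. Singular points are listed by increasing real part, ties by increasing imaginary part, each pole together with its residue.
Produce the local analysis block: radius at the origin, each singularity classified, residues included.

Radius of convergence at 0: 1.
At 1: a pole of order 1; residue 2501/3024.
At 4: a pole of order 1; residue -11813/3024.

Denominator factor (n - 1): pole of order 1 at 1, modulus 1.
Denominator factor (n - 4): pole of order 1 at 4, modulus 4.
The radius of convergence is the smallest modulus among the singular points: 1.
At the order-1 pole 1 set g(n) = (n - (1))*f(n) = (-4*n**2/7 - 2*n/9 - 27/16)/(n - 4).
Simple pole: residue = g(a) at a = 1, which is 2501/3024.
At the order-1 pole 4 set g(n) = (n - (4))*f(n) = (-4*n**2/7 - 2*n/9 - 27/16)/(n - 1).
Simple pole: residue = g(a) at a = 4, which is -11813/3024.
List the singular points by increasing real part (a conjugate pair: the negative imaginary part first).


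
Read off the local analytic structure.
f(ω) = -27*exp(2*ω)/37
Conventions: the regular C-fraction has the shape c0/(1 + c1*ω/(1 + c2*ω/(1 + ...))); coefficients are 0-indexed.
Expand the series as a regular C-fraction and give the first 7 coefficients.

The regular C-fraction coefficients are [-27/37, -2, 1, -1/3, 1/3, -1/5, 1/5].

Taylor coefficients (expand at 0): a_0 = -27/37, a_1 = -54/37, a_2 = -54/37, a_3 = -36/37, a_4 = -18/37, a_5 = -36/185, a_6 = -12/185.
c0 = a_0 = -27/37. Peel one level at a time: if S = 1 + c*ω/S' with S'(0) = 1, then c is the ω-coefficient of S and S' = c*ω/(S - 1).
S_1 = c0/f = 1 + (-2)*ω + (2)*ω^2 + ...; c1 = -2.
S_2 = c1*ω/(S_1 - 1) = 1 + (1)*ω + (1/3)*ω^2 + ...; c2 = 1.
S_3 = c2*ω/(S_2 - 1) = 1 + (-1/3)*ω + (1/9)*ω^2 + ...; c3 = -1/3.
S_4 = c3*ω/(S_3 - 1) = 1 + (1/3)*ω + (1/15)*ω^2 + ...; c4 = 1/3.
S_5 = c4*ω/(S_4 - 1) = 1 + (-1/5)*ω + (1/25)*ω^2 + ...; c5 = -1/5.
S_6 = c5*ω/(S_5 - 1) = 1 + (1/5)*ω + ...; c6 = 1/5.


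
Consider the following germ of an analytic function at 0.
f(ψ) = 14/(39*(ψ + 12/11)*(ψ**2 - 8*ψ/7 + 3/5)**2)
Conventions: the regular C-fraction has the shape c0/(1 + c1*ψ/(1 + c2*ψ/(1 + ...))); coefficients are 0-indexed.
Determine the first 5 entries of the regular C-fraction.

The regular C-fraction coefficients are [1925/2106, -81/28, 680/567, -2741/2268, 1217279/1677492].

Taylor coefficients (expand at 0): a_0 = 1925/2106, a_1 = 275/104, a_2 = 1056275/235872, a_3 = 668961425/178319232, a_4 = -9926436575/4992938496.
c0 = a_0 = 1925/2106. Peel one level at a time: if S = 1 + c*ψ/S' with S'(0) = 1, then c is the ψ-coefficient of S and S' = c*ψ/(S - 1).
S_1 = c0/f = 1 + (-81/28)*ψ + (170/49)*ψ^2 + ...; c1 = -81/28.
S_2 = c1*ψ/(S_1 - 1) = 1 + (680/567)*ψ + (465970/321489)*ψ^2 + ...; c2 = 680/567.
S_3 = c2*ψ/(S_2 - 1) = 1 + (-2741/2268)*ψ + (173897/198288)*ψ^2 + ...; c3 = -2741/2268.
S_4 = c3*ψ/(S_3 - 1) = 1 + (1217279/1677492)*ψ + ...; c4 = 1217279/1677492.


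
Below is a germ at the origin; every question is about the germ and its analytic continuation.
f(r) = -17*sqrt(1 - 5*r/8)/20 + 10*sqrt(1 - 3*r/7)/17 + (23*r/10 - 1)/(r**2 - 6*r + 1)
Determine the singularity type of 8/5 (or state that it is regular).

The point is an algebraic (square-root) branch point.

The term (-17/20)*sqrt(1 - r/(8/5)) has argument 1 - 8/5/(8/5) = 0 at 8/5: a square-root (algebraic, two-sheeted) branch point; the remaining terms are analytic or single-valued there.


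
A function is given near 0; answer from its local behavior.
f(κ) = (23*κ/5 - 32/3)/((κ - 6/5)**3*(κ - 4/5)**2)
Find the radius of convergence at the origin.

The radius of convergence is 4/5.

Denominator factor (κ - 4/5)^2: pole of order 2 at 4/5, modulus 4/5.
Denominator factor (κ - 6/5)^3: pole of order 3 at 6/5, modulus 6/5.
The radius of convergence is the smallest modulus among the singular points: 4/5.


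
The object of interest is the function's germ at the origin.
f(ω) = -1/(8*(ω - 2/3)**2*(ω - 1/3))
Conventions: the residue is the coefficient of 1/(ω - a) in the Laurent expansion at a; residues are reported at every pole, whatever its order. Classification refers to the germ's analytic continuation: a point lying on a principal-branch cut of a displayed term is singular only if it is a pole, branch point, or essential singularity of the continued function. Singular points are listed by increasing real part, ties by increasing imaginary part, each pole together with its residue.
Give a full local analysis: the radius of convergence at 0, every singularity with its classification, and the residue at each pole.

Radius of convergence at 0: 1/3.
At 1/3: a pole of order 1; residue -9/8.
At 2/3: a pole of order 2; residue 9/8.

Denominator factor (ω - 1/3): pole of order 1 at 1/3, modulus 1/3.
Denominator factor (ω - 2/3)^2: pole of order 2 at 2/3, modulus 2/3.
The radius of convergence is the smallest modulus among the singular points: 1/3.
At the order-1 pole 1/3 set g(ω) = (ω - (1/3))*f(ω) = -1/(8*(ω - 2/3)**2).
Simple pole: residue = g(a) at a = 1/3, which is -9/8.
At the order-2 pole 2/3 set g(ω) = (ω - (2/3))^2*f(ω) = -1/(8*(ω - 1/3)).
Order-2 pole: residue = g'(a); g'(2/3) = 9/8, so the residue is 9/8.
List the singular points by increasing real part (a conjugate pair: the negative imaginary part first).


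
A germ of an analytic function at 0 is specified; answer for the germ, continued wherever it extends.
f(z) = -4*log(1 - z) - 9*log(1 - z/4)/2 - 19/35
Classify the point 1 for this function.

The term (-4)*log(1 - z/(1)) has argument 1 - 1/(1) = 0 at 1: a logarithmic (infinitely-sheeted) branch point; the remaining terms are analytic or single-valued there.

The point is a logarithmic branch point.


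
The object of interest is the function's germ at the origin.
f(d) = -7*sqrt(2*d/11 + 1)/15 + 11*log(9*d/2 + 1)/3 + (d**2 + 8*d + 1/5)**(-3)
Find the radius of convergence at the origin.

The radius of convergence is 4 - (1/5)*sqrt(395).

Denominator factor (d**2 + 8*d + 1/5)^3: discriminant 316/5, real irrational roots -4 + (1/5)*sqrt(395) and -4 - (1/5)*sqrt(395); poles of order 3, moduli 4 - (1/5)*sqrt(395) and 4 + (1/5)*sqrt(395).
Branch term (11/3)*log(1 - d/(-2/9)): its argument vanishes at d = -2/9, a logarithmic branch point, modulus 2/9.
Branch term (-7/15)*sqrt(1 - d/(-11/2)): its argument vanishes at d = -11/2, a square-root branch point, modulus 11/2.
The radius of convergence is the smallest modulus among the singular points: 4 - (1/5)*sqrt(395).


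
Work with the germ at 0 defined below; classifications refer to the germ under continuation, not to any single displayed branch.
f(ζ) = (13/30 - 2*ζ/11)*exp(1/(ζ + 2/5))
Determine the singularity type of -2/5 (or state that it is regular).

The exponent 1/(ζ - (-2/5)) has a pole at -2/5, so exp(1/(ζ - (-2/5))) takes every nonzero value near it: an essential singularity (not a pole of any order).

The point is an essential singularity.


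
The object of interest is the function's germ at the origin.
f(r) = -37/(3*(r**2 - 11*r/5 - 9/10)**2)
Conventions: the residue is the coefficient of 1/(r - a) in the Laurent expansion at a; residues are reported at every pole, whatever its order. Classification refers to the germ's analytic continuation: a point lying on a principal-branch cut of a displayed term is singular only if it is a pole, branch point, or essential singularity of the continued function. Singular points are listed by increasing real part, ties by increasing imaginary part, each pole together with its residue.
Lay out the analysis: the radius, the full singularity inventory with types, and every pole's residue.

Radius of convergence at 0: -11/10 + (1/10)*sqrt(211).
At 11/10 - (1/10)*sqrt(211): a pole of order 2; residue -(9250/133563)*sqrt(211).
At 11/10 + (1/10)*sqrt(211): a pole of order 2; residue (9250/133563)*sqrt(211).

Denominator factor (r**2 - 11*r/5 - 9/10)^2: discriminant 211/25, real irrational roots 11/10 + (1/10)*sqrt(211) and 11/10 - (1/10)*sqrt(211); poles of order 2, moduli 11/10 + (1/10)*sqrt(211) and -11/10 + (1/10)*sqrt(211).
The radius of convergence is the smallest modulus among the singular points: -11/10 + (1/10)*sqrt(211).
The factor r**2 - 11*r/5 - 9/10 splits as (r - a)(r - a') with a = 11/10 - (1/10)*sqrt(211), a' = 11/10 + (1/10)*sqrt(211). At the order-2 pole a set g(r) = (r - a)^2*f(r) = [-37/3] / (r - a')^2.
Order-2 pole: residue = g'(a); g'(11/10 - (1/10)*sqrt(211)) = -(9250/133563)*sqrt(211), so the residue is -(9250/133563)*sqrt(211).
The factor r**2 - 11*r/5 - 9/10 splits as (r - a)(r - a') with a = 11/10 + (1/10)*sqrt(211), a' = 11/10 - (1/10)*sqrt(211). At the order-2 pole a set g(r) = (r - a)^2*f(r) = [-37/3] / (r - a')^2.
Order-2 pole: residue = g'(a); g'(11/10 + (1/10)*sqrt(211)) = (9250/133563)*sqrt(211), so the residue is (9250/133563)*sqrt(211).
List the singular points by increasing real part (a conjugate pair: the negative imaginary part first).


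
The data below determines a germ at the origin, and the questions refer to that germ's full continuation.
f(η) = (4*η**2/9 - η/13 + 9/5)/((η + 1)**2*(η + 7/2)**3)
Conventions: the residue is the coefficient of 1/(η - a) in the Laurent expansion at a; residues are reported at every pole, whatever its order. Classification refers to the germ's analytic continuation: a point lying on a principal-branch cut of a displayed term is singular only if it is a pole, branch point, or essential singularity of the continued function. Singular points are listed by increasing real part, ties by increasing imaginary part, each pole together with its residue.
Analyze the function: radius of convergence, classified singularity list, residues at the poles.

Denominator factor (η + 1)^2: pole of order 2 at -1, modulus 1.
Denominator factor (η + 7/2)^3: pole of order 3 at -7/2, modulus 7/2.
The radius of convergence is the smallest modulus among the singular points: 1.
At the order-3 pole -7/2 set g(η) = (η - (-7/2))^3*f(η) = (4*η**2/9 - η/13 + 9/5)/(η + 1)**2.
Order-3 pole: residue = g''(a)/2; g''(-7/2) = 175568/365625, so the residue is 87784/365625.
At the order-2 pole -1 set g(η) = (η - (-1))^2*f(η) = (4*η**2/9 - η/13 + 9/5)/(η + 7/2)**3.
Order-2 pole: residue = g'(a); g'(-1) = -87784/365625, so the residue is -87784/365625.
List the singular points by increasing real part (a conjugate pair: the negative imaginary part first).

Radius of convergence at 0: 1.
At -7/2: a pole of order 3; residue 87784/365625.
At -1: a pole of order 2; residue -87784/365625.


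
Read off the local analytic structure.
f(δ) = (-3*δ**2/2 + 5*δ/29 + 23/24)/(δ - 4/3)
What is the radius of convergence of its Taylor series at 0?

Denominator factor (δ - 4/3): pole of order 1 at 4/3, modulus 4/3.
The radius of convergence is the smallest modulus among the singular points: 4/3.

The radius of convergence is 4/3.


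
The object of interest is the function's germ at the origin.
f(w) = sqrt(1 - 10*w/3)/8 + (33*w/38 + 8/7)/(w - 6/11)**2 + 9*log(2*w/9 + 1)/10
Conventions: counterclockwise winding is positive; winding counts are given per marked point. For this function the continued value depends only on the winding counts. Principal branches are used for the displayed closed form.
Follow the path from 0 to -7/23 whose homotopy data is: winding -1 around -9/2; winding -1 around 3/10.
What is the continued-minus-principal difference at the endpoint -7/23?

Continued minus principal equals (-(1/276)*sqrt(9591)) - ((9/5)*pi)*i.

The rational part is single-valued and drops out of the difference; each branch term changes only by its own monodromy.
(9/10)*log(1 - w/(-9/2)): each positive loop around -9/2 adds 2*pi*i to the log, so winding -1 contributes (9/10)*(-1)*2*pi*i = -(9/5)*pi*i.
(1/8)*sqrt(1 - w/(3/10)): winding -1 is odd, the square root flips sign, contributing -2*(1/8)*sqrt(1 - (-7/23)/(3/10)) = -2*(1/8)*sqrt(139/69) = -(1/276)*sqrt(9591).
Summing the contributions at w = -7/23 gives (-(1/276)*sqrt(9591)) - ((9/5)*pi)*i.


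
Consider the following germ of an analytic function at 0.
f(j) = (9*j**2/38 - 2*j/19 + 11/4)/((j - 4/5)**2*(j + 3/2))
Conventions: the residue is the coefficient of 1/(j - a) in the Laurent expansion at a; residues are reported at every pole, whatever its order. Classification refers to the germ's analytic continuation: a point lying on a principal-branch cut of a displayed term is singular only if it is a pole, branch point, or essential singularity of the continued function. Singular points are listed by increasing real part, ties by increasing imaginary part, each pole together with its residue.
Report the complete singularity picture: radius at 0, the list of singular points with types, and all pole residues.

Radius of convergence at 0: 4/5.
At -3/2: a pole of order 1; residue 13075/20102.
At 4/5: a pole of order 2; residue -4157/10051.

Denominator factor (j + 3/2): pole of order 1 at -3/2, modulus 3/2.
Denominator factor (j - 4/5)^2: pole of order 2 at 4/5, modulus 4/5.
The radius of convergence is the smallest modulus among the singular points: 4/5.
At the order-1 pole -3/2 set g(j) = (j - (-3/2))*f(j) = (9*j**2/38 - 2*j/19 + 11/4)/(j - 4/5)**2.
Simple pole: residue = g(a) at a = -3/2, which is 13075/20102.
At the order-2 pole 4/5 set g(j) = (j - (4/5))^2*f(j) = (9*j**2/38 - 2*j/19 + 11/4)/(j + 3/2).
Order-2 pole: residue = g'(a); g'(4/5) = -4157/10051, so the residue is -4157/10051.
List the singular points by increasing real part (a conjugate pair: the negative imaginary part first).
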